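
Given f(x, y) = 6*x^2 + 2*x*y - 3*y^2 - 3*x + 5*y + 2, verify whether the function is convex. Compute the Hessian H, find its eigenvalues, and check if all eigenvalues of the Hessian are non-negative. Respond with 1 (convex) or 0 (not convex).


The Hessian of f(x,y) = 6*x^2 + 2*x*y - 3*y^2 - 3*x + 5*y + 2 is:
H = [[12, 2], [2, -6]]
Trace = 12 - 6 = 6
Determinant = 12*-6 - (2)^2 = -76
Discriminant = (6)^2 - 4*-76 = 340.0
Eigenvalues: lambda_1 = -6.2195, lambda_2 = 12.2195
The function is not convex.

0


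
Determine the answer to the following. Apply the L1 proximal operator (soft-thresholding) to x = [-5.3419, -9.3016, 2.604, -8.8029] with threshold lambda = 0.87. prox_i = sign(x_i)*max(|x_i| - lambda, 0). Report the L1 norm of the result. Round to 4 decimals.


Soft-thresholding with lambda = 0.87:
prox(-5.3419) = sign(-5.3419)*max(|-5.3419| - 0.87, 0) = -4.4719
prox(-9.3016) = sign(-9.3016)*max(|-9.3016| - 0.87, 0) = -8.4316
prox(2.604) = sign(2.604)*max(|2.604| - 0.87, 0) = 1.734
prox(-8.8029) = sign(-8.8029)*max(|-8.8029| - 0.87, 0) = -7.9329
prox(x) = [-4.4719, -8.4316, 1.734, -7.9329]
||prox(x)||_1 = 4.4719 + 8.4316 + 1.734 + 7.9329 = 22.5704


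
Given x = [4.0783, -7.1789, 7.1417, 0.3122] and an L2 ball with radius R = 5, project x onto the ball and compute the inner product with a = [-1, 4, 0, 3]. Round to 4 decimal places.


Step 1: Compute ||x|| (intermediates to 6 decimals).
||x|| = sqrt(4.0783^2 + (-7.1789)^2 + 7.1417^2 + 0.3122^2) = 10.921103
Step 2: Project.
Since ||x|| > R, scale = R/||x|| = 5/10.921103 = 0.457829, proj(x) = scale * x
proj(x) = [1.867164, -3.286709, 3.269677, 0.142934]
Step 3: Dot product.
a^T * proj(x) = -1*1.867164 + 4*(-3.286709) + 0*3.269677 + 3*0.142934 = -14.5852


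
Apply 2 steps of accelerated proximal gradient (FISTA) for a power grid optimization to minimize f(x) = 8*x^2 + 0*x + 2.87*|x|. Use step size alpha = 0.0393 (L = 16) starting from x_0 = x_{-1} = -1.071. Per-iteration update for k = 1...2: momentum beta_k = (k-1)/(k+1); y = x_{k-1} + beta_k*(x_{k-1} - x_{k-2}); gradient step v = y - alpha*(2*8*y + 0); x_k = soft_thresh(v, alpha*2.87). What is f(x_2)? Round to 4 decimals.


FISTA on f(x) = 8*x^2 + 0*x + 2.87*|x|
L = 16, alpha = 0.0393
Iteration 1: beta = 0.0, y = -1.071 + 0.0*(-1.071 + 1.071) = -1.071
  grad(y) = -17.136, v = y - alpha*grad = -0.3976
  prox(v) = soft_thresh(-0.3976, 0.1128) = -0.2848
Iteration 2: beta = 0.3333, y = -0.2848 + 0.3333*(-0.2848 + 1.071) = -0.0227
  grad(y) = -0.363, v = y - alpha*grad = -0.0084
  prox(v) = soft_thresh(-0.0084, 0.1128) = 0.0
f(x_2) = 8*0.0^2 + 0*0.0 + 2.87*|0.0| = 0.0


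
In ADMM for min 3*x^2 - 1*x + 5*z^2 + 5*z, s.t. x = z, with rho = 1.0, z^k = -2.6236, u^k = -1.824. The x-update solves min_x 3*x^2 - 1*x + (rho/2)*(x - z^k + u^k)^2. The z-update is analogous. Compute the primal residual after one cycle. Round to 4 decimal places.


ADMM iteration with rho = 1.0, z^k = -2.6236, u^k = -1.824
Step 1: x-update.
Minimize 3*x^2 - 1*x + (1.0/2)*(x + 2.6236 - 1.824)^2
FOC: (2*3 + 1.0)*x = 1 + 1.0*(-2.6236 + 1.824)
x^{k+1} = 0.0286
Step 2: z-update.
Minimize 5*z^2 + 5*z + (1.0/2)*(0.0286 - z - 1.824)^2
FOC: (2*5 + 1.0)*z = -5 + 1.0*(0.0286 - 1.824)
z^{k+1} = -0.6178
Step 3: u-update.
u^{k+1} = -1.824 + 0.0286 + 0.6178 = -1.1776
Step 4: Primal residual = |0.0286 + 0.6178| = 0.6464


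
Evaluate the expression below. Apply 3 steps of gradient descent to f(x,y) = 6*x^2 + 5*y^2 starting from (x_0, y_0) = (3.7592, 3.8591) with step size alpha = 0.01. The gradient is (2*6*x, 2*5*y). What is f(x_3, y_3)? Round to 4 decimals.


Gradient descent on f(x,y) = 6*x^2 + 5*y^2.
Starting point: (3.7592, 3.8591), alpha = 0.01
Step 1: grad_x = 2*6*3.7592 = 45.1104, grad_y = 2*5*3.8591 = 38.591
  x_1 = 3.7592 - 0.01*45.1104 = 3.3081
  y_1 = 3.8591 - 0.01*38.591 = 3.4732
Step 2: grad_x = 2*6*3.3081 = 39.6972, grad_y = 2*5*3.4732 = 34.7319
  x_2 = 3.3081 - 0.01*39.6972 = 2.9111
  y_2 = 3.4732 - 0.01*34.7319 = 3.1259
Step 3: grad_x = 2*6*2.9111 = 34.9335, grad_y = 2*5*3.1259 = 31.2587
  x_3 = 2.9111 - 0.01*34.9335 = 2.5618
  y_3 = 3.1259 - 0.01*31.2587 = 2.8133
f(2.5618, 2.8133) = 6*2.5618^2 + 5*2.8133^2 = 78.9494


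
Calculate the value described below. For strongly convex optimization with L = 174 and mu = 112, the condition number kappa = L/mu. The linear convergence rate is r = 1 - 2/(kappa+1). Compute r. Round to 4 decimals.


Step 1: Compute the condition number.
kappa = L/mu = 174/112 = 1.5536
Step 2: Compute the convergence rate.
r = 1 - 2/(kappa + 1) = 1 - 2*mu/(L + mu) = (L - mu)/(L + mu) = 62/286 = 0.2168


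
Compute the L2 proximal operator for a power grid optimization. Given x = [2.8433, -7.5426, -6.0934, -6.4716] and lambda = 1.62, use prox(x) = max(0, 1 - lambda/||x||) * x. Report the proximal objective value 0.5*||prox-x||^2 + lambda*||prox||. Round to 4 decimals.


Step 1: Compute ||x||.
||x|| = 11.9994
Step 2: Compute scaling factor.
scale = max(0, 1 - 1.62/11.9994) = 0.865
Step 3: prox(x) = [2.4594, -6.5243, -5.2708, -5.5979]
||prox(x)|| = 10.3794
Step 4: Proximal objective.
0.5*||prox-x||^2 = 1.3122
lambda*||prox|| = 16.8146
Total = 18.1269


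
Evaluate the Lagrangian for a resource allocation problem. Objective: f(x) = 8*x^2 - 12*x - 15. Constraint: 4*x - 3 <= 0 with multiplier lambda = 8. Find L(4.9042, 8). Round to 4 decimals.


Step 1: Evaluate f(x).
f(4.9042) = 8*4.9042^2 - 12*4.9042 - 15 = 118.559
Step 2: Evaluate g(x).
g(4.9042) = 4*4.9042 - 3 = 16.6168
Step 3: Compute Lagrangian.
L = 118.559 + 8*16.6168 = 251.4934


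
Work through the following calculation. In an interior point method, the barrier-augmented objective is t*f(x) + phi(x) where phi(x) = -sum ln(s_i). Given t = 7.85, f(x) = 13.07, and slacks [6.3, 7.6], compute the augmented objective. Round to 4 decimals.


Step 1: Compute log-barrier.
ln values: [1.8405, 2.0281]
phi = -(1.8405 + 2.0281) = -3.8687
Step 2: Compute augmented objective.
t*f(x) = 7.85*13.07 = 102.5995
Total = 102.5995 - 3.8687 = 98.7308


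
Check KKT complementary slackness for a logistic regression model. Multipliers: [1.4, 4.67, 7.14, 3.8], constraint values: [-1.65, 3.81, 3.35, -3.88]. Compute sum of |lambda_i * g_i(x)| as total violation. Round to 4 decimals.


KKT complementary slackness check:
lambda_1 * g_1 = 1.4 * -1.65 = -2.31
lambda_2 * g_2 = 4.67 * 3.81 = 17.7927
lambda_3 * g_3 = 7.14 * 3.35 = 23.919
lambda_4 * g_4 = 3.8 * -3.88 = -14.744
Total violation = 2.31 + 17.7927 + 23.919 + 14.744 = 58.7657


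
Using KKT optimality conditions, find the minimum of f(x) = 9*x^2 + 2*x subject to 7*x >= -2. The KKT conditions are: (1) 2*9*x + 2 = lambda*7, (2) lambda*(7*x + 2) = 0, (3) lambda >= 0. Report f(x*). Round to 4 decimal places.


Step 1: Try lambda = 0 (constraint inactive).
Stationarity: 2*9*x + 2 = 0
x* = -2/(2*9) = -1/9 = -0.1111 (rounded; the exact value -1/9 is used below)
Check constraint: 7*-0.1111 = -0.7777 >= -2 -- satisfied.
Step 2: Compute optimal value.
f(x*) = 9*(-1/9)^2 + 2*(-1/9) = -0.1111


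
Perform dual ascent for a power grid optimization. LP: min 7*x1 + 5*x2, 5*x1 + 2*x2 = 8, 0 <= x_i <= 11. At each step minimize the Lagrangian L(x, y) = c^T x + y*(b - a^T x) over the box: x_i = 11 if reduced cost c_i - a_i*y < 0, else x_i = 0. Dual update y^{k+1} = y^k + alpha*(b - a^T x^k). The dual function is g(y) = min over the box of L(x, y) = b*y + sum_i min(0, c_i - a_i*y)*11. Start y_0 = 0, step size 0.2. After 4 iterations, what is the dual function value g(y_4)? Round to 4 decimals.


Dual ascent for LP: min 7*x1 + 5*x2, 5*x1 + 2*x2 = 8, 0 <= x_i <= 11
Step 1: y^k = 0.0, reduced costs: (7.0, 5.0)
  x^k = (0.0, 0.0), subgradient = b - a^T x = 8.0
  y^{k+1} = 0.0 + 0.2*8.0 = 1.6
Step 2: y^k = 1.6, reduced costs: (-1.0, 1.8)
  x^k = (11.0, 0.0), subgradient = b - a^T x = -47.0
  y^{k+1} = 1.6 + 0.2*-47.0 = -7.8
Step 3: y^k = -7.8, reduced costs: (46.0, 20.6)
  x^k = (0.0, 0.0), subgradient = b - a^T x = 8.0
  y^{k+1} = -7.8 + 0.2*8.0 = -6.2
Step 4: y^k = -6.2, reduced costs: (38.0, 17.4)
  x^k = (0.0, 0.0), subgradient = b - a^T x = 8.0
  y^{k+1} = -6.2 + 0.2*8.0 = -4.6
Dual objective at y_4 = -4.6: reduced costs (30.0, 14.2), box minimizer x = (0.0, 0.0)
g(y_4) = b*y + (c1 - a1*y)*x1 + (c2 - a2*y)*x2 = 8*(-4.6) + 30.0*0.0 + 14.2*0.0 = -36.8 + 0.0 + 0.0 = -36.8


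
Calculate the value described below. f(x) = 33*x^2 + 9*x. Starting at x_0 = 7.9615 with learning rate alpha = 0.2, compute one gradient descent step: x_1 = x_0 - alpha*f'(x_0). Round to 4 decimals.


We compute the gradient at x_0 and apply the update.
f'(x) = 66*x + 9
f'(7.9615) = 66*7.9615 + 9 = 534.459
x_1 = 7.9615 - 0.2*534.459 = -98.9303


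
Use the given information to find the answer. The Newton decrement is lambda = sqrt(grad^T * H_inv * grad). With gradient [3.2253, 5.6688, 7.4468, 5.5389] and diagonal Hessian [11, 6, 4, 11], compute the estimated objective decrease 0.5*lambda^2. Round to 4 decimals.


Step 1: H is diagonal, so H^(-1) * g = [0.2932, 0.9448, 1.8617, 0.5035].
Step 2: g^T H^(-1) g = sum_i g_i^2 / H_ii
  = (3.2253)^2/11 + (5.6688)^2/6 + (7.4468)^2/4 + (5.5389)^2/11
  = 0.9457 + 5.3559 + 13.8637 + 2.789 = 22.9543
Step 3: Objective decrease = 0.5 * g^T H^(-1) g = 11.4772


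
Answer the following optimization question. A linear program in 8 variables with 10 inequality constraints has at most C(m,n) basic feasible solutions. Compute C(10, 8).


Each vertex corresponds to some choice of n active constraints out of m, so the number of vertices is at most C(m, n) = m! / (n!(m-n)!).
m = 10, n = 8
Numerator: 10 * 9 * 8 * 7 * 6 * 5 * 4 * 3
Denominator: 8! = 40320
C(10, 8) = 45


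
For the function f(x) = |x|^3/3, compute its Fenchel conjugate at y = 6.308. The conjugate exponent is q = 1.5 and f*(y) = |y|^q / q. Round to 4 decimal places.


The conjugate exponent q satisfies 1/p + 1/q = 1.
p = 3, so q = 3/(3 - 1) = 1.5
|y|^q = 6.308^1.5 = 15.843
f*(6.308) = 15.843 / 1.5 = 10.562


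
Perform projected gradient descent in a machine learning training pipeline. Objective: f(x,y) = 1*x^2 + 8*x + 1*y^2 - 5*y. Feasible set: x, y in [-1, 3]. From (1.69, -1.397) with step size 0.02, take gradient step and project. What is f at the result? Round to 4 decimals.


Step 1: Compute gradient at (1.69, -1.397).
grad_x = 2*1*1.69 + 8 = 11.38
grad_y = 2*1*-1.397 - 5 = -7.794
Step 2: Gradient step.
x_raw = 1.69 - 0.02*11.38 = 1.4624
y_raw = -1.397 - 0.02*-7.794 = -1.2411
Step 3: Project onto [-1, 3].
x_proj = clip(1.4624) = 1.4624
y_proj = clip(-1.2411) = -1.0
Step 4: Evaluate f.
f(1.4624, -1.0) = 19.8378


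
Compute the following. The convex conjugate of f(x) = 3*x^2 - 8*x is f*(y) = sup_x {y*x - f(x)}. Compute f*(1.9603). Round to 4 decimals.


f*(y) = sup_x {y*x - a*x^2 - b*x} = sup_x {(y-b)*x - a*x^2}
FOC: (y - b) - 2a*x = 0 => x* = (y - b)/(2a)
x* = (1.9603 + 8)/(2*3) = 1.6601
f*(1.9603) = (y-b)^2/(4a) = (1.9603 + 8)^2/(4*3)
= 99.2076/12 = 8.2673


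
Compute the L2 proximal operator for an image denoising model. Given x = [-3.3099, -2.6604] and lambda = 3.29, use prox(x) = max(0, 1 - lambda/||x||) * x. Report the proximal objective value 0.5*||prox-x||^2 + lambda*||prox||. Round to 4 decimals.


Step 1: Compute ||x||.
||x|| = 4.2465
Step 2: Compute scaling factor.
scale = max(0, 1 - 3.29/4.2465) = 0.2253
Step 3: prox(x) = [-0.7456, -0.5993]
||prox(x)|| = 0.9565
Step 4: Proximal objective.
0.5*||prox-x||^2 = 5.4121
lambda*||prox|| = 3.1469
Total = 8.5591


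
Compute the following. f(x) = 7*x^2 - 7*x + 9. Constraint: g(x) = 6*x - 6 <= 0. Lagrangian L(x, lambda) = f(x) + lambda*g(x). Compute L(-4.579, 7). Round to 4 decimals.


Step 1: Evaluate f(x).
f(-4.579) = 7*(-4.579)^2 - 7*(-4.579) + 9 = 187.8237
Step 2: Evaluate g(x).
g(-4.579) = 6*-4.579 - 6 = -33.474
Step 3: Compute Lagrangian.
L = 187.8237 + 7*-33.474 = -46.4943


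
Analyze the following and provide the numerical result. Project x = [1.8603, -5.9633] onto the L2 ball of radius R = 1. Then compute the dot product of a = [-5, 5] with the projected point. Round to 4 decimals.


Step 1: Compute ||x|| (intermediates to 6 decimals).
||x|| = sqrt(1.8603^2 + (-5.9633)^2) = 6.246732
Step 2: Project.
Since ||x|| > R, scale = R/||x|| = 1/6.246732 = 0.160084, proj(x) = scale * x
proj(x) = [0.297804, -0.954629]
Step 3: Dot product.
a^T * proj(x) = -5*0.297804 + 5*(-0.954629) = -6.2622


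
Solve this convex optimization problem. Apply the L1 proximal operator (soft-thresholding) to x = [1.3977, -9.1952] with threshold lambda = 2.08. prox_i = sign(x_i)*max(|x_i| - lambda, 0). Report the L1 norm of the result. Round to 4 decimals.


Soft-thresholding with lambda = 2.08:
prox(1.3977) = sign(1.3977)*max(|1.3977| - 2.08, 0) = 0.0
prox(-9.1952) = sign(-9.1952)*max(|-9.1952| - 2.08, 0) = -7.1152
prox(x) = [0.0, -7.1152]
||prox(x)||_1 = 0.0 + 7.1152 = 7.1152


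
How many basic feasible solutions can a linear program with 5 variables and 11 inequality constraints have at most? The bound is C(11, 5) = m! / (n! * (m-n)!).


Each vertex corresponds to some choice of n active constraints out of m, so the number of vertices is at most C(m, n) = m! / (n!(m-n)!).
m = 11, n = 5
Numerator: 11 * 10 * 9 * 8 * 7
Denominator: 5! = 120
C(11, 5) = 462


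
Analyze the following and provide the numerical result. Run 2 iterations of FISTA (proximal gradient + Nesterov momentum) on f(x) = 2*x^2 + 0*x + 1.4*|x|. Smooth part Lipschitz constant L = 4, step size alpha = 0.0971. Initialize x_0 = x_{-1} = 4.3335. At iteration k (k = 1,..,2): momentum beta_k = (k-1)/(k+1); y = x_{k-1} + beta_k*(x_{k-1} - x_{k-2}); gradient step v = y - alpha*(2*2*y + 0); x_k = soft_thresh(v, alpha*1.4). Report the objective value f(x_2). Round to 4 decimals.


FISTA on f(x) = 2*x^2 + 0*x + 1.4*|x|
L = 4, alpha = 0.0971
Iteration 1: beta = 0.0, y = 4.3335 + 0.0*(4.3335 - 4.3335) = 4.3335
  grad(y) = 17.334, v = y - alpha*grad = 2.6504
  prox(v) = soft_thresh(2.6504, 0.1359) = 2.5144
Iteration 2: beta = 0.3333, y = 2.5144 + 0.3333*(2.5144 - 4.3335) = 1.9081
  grad(y) = 7.6323, v = y - alpha*grad = 1.167
  prox(v) = soft_thresh(1.167, 0.1359) = 1.031
f(x_2) = 2*1.031^2 + 0*1.031 + 1.4*|1.031| = 3.5695


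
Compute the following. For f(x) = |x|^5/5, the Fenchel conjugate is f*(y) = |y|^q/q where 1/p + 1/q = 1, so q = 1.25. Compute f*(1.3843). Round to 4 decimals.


The conjugate exponent q satisfies 1/p + 1/q = 1.
p = 5, so q = 5/(5 - 1) = 1.25
|y|^q = 1.3843^1.25 = 1.5015
f*(1.3843) = 1.5015 / 1.25 = 1.2012


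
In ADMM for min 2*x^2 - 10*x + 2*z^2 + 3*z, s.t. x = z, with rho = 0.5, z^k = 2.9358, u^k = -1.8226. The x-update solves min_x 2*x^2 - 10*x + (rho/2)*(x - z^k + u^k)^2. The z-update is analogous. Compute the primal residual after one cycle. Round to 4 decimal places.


ADMM iteration with rho = 0.5, z^k = 2.9358, u^k = -1.8226
Step 1: x-update.
Minimize 2*x^2 - 10*x + (0.5/2)*(x - 2.9358 - 1.8226)^2
FOC: (2*2 + 0.5)*x = 10 + 0.5*(2.9358 + 1.8226)
x^{k+1} = 2.7509
Step 2: z-update.
Minimize 2*z^2 + 3*z + (0.5/2)*(2.7509 - z - 1.8226)^2
FOC: (2*2 + 0.5)*z = -3 + 0.5*(2.7509 - 1.8226)
z^{k+1} = -0.5635
Step 3: u-update.
u^{k+1} = -1.8226 + 2.7509 + 0.5635 = 1.4919
Step 4: Primal residual = |2.7509 + 0.5635| = 3.3145


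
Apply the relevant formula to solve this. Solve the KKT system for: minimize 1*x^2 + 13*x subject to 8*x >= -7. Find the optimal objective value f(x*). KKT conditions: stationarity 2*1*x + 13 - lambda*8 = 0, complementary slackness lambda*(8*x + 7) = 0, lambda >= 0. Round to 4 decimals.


Step 1: Try lambda = 0 (constraint inactive).
x_unc = -13/(2*1) = -6.5
Check: 8*-6.5 = -52.0 < -7 -- violated!
Step 2: Constraint must be active: 8*x = -7
x* = -7/8 = -0.875
lambda = (2*1*(-0.875) + 13)/8 = 1.4063
Step 3: Compute optimal value.
f(x*) = 1*(-0.875)^2 + 13*(-0.875) = -10.6094


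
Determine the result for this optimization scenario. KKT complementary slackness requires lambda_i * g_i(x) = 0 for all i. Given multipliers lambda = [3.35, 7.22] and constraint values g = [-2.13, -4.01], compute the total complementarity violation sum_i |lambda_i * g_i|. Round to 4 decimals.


KKT complementary slackness check:
lambda_1 * g_1 = 3.35 * -2.13 = -7.1355
lambda_2 * g_2 = 7.22 * -4.01 = -28.9522
Total violation = 7.1355 + 28.9522 = 36.0877


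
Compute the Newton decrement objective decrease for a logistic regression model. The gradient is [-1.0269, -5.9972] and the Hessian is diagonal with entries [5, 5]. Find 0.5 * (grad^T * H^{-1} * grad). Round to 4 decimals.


Step 1: H is diagonal, so H^(-1) * g = [-0.2054, -1.1994].
Step 2: g^T H^(-1) g = sum_i g_i^2 / H_ii
  = (-1.0269)^2/5 + (-5.9972)^2/5
  = 0.2109 + 7.1933 = 7.4042
Step 3: Objective decrease = 0.5 * g^T H^(-1) g = 3.7021


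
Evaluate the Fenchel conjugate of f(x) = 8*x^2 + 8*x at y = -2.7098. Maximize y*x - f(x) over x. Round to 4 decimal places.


f*(y) = sup_x {y*x - a*x^2 - b*x} = sup_x {(y-b)*x - a*x^2}
FOC: (y - b) - 2a*x = 0 => x* = (y - b)/(2a)
x* = (-2.7098 - 8)/(2*8) = -0.6694
f*(-2.7098) = (y-b)^2/(4a) = (-2.7098 - 8)^2/(4*8)
= 114.6998/32 = 3.5844


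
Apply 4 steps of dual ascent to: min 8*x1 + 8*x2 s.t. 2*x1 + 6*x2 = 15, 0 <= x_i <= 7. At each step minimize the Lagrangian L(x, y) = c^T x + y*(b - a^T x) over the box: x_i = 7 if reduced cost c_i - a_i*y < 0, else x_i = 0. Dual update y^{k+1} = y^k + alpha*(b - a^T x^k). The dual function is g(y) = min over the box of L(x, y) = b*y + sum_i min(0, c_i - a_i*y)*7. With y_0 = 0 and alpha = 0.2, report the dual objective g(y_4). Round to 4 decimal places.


Dual ascent for LP: min 8*x1 + 8*x2, 2*x1 + 6*x2 = 15, 0 <= x_i <= 7
Step 1: y^k = 0.0, reduced costs: (8.0, 8.0)
  x^k = (0.0, 0.0), subgradient = b - a^T x = 15.0
  y^{k+1} = 0.0 + 0.2*15.0 = 3.0
Step 2: y^k = 3.0, reduced costs: (2.0, -10.0)
  x^k = (0.0, 7.0), subgradient = b - a^T x = -27.0
  y^{k+1} = 3.0 + 0.2*-27.0 = -2.4
Step 3: y^k = -2.4, reduced costs: (12.8, 22.4)
  x^k = (0.0, 0.0), subgradient = b - a^T x = 15.0
  y^{k+1} = -2.4 + 0.2*15.0 = 0.6
Step 4: y^k = 0.6, reduced costs: (6.8, 4.4)
  x^k = (0.0, 0.0), subgradient = b - a^T x = 15.0
  y^{k+1} = 0.6 + 0.2*15.0 = 3.6
Dual objective at y_4 = 3.6: reduced costs (0.8, -13.6), box minimizer x = (0.0, 7.0)
g(y_4) = b*y + (c1 - a1*y)*x1 + (c2 - a2*y)*x2 = 15*3.6 + 0.8*0.0 + (-13.6)*7.0 = 54.0 + 0.0 - 95.2 = -41.2


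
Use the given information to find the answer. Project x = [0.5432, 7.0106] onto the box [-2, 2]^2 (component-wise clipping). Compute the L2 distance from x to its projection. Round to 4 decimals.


Project each component onto [-2, 2].
clip(0.5432) = 0.5432, clip(7.0106) = 2.0
Projection = [0.5432, 2.0]
Squared diffs: [0.0, 25.1061]
Distance = sqrt(25.1061) = 5.0106


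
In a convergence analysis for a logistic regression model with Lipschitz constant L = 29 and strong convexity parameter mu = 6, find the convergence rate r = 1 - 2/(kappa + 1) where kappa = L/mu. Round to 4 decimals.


Step 1: Compute the condition number.
kappa = L/mu = 29/6 = 4.8333
Step 2: Compute the convergence rate.
r = 1 - 2/(kappa + 1) = 1 - 2*mu/(L + mu) = (L - mu)/(L + mu) = 23/35 = 0.6571


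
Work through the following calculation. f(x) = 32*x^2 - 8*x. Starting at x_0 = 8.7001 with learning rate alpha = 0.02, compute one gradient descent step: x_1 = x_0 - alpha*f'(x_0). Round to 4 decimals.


We compute the gradient at x_0 and apply the update.
f'(x) = 64*x - 8
f'(8.7001) = 64*8.7001 - 8 = 548.8064
x_1 = 8.7001 - 0.02*548.8064 = -2.276


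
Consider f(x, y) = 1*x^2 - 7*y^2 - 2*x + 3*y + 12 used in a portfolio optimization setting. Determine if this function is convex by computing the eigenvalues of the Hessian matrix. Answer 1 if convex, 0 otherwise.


The Hessian of f(x,y) = 1*x^2 - 7*y^2 - 2*x + 3*y + 12 is:
H = [[2, 0], [0, -14]]
Trace = 2 - 14 = -12
Determinant = 2*-14 - (0)^2 = -28
Discriminant = (-12)^2 - 4*-28 = 256.0
Eigenvalues: lambda_1 = -14.0, lambda_2 = 2.0
The function is not convex.

0


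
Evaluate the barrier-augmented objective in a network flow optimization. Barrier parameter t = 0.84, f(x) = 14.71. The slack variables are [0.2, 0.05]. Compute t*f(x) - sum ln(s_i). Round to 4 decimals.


Step 1: Compute log-barrier.
ln values: [-1.6094, -2.9957]
phi = -(-1.6094 - 2.9957) = 4.6052
Step 2: Compute augmented objective.
t*f(x) = 0.84*14.71 = 12.3564
Total = 12.3564 + 4.6052 = 16.9616


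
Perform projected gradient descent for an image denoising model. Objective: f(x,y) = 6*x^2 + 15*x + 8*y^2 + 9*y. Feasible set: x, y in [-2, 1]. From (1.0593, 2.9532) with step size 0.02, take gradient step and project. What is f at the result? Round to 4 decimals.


Step 1: Compute gradient at (1.0593, 2.9532).
grad_x = 2*6*1.0593 + 15 = 27.7116
grad_y = 2*8*2.9532 + 9 = 56.2512
Step 2: Gradient step.
x_raw = 1.0593 - 0.02*27.7116 = 0.5051
y_raw = 2.9532 - 0.02*56.2512 = 1.8282
Step 3: Project onto [-2, 1].
x_proj = clip(0.5051) = 0.5051
y_proj = clip(1.8282) = 1.0
Step 4: Evaluate f.
f(0.5051, 1.0) = 26.1066


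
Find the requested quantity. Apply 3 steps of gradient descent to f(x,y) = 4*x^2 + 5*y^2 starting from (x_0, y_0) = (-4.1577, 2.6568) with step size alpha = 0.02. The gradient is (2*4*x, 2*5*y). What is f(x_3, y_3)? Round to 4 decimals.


Gradient descent on f(x,y) = 4*x^2 + 5*y^2.
Starting point: (-4.1577, 2.6568), alpha = 0.02
Step 1: grad_x = 2*4*-4.1577 = -33.2616, grad_y = 2*5*2.6568 = 26.568
  x_1 = -4.1577 - 0.02*-33.2616 = -3.4925
  y_1 = 2.6568 - 0.02*26.568 = 2.1254
Step 2: grad_x = 2*4*-3.4925 = -27.9397, grad_y = 2*5*2.1254 = 21.2544
  x_2 = -3.4925 - 0.02*-27.9397 = -2.9337
  y_2 = 2.1254 - 0.02*21.2544 = 1.7004
Step 3: grad_x = 2*4*-2.9337 = -23.4694, grad_y = 2*5*1.7004 = 17.0035
  x_3 = -2.9337 - 0.02*-23.4694 = -2.4643
  y_3 = 1.7004 - 0.02*17.0035 = 1.3603
f(-2.4643, 1.3603) = 4*(-2.4643)^2 + 5*1.3603^2 = 33.5426


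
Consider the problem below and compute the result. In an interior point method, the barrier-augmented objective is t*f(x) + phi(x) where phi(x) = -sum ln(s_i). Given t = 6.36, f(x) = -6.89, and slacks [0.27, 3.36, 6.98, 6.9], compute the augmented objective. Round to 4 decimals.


Step 1: Compute log-barrier.
ln values: [-1.3093, 1.2119, 1.943, 1.9315]
phi = -(-1.3093 + 1.2119 + 1.943 + 1.9315) = -3.7772
Step 2: Compute augmented objective.
t*f(x) = 6.36*-6.89 = -43.8204
Total = -43.8204 - 3.7772 = -47.5976


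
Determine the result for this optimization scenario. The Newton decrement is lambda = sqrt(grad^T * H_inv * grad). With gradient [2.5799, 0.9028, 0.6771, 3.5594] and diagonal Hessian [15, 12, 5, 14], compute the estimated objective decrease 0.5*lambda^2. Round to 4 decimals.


Step 1: H is diagonal, so H^(-1) * g = [0.172, 0.0752, 0.1354, 0.2542].
Step 2: g^T H^(-1) g = sum_i g_i^2 / H_ii
  = (2.5799)^2/15 + (0.9028)^2/12 + (0.6771)^2/5 + (3.5594)^2/14
  = 0.4437 + 0.0679 + 0.0917 + 0.905 = 1.5083
Step 3: Objective decrease = 0.5 * g^T H^(-1) g = 0.7541


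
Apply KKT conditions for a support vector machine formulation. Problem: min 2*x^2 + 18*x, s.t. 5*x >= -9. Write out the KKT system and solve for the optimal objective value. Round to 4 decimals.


Step 1: Try lambda = 0 (constraint inactive).
x_unc = -18/(2*2) = -4.5
Check: 5*-4.5 = -22.5 < -9 -- violated!
Step 2: Constraint must be active: 5*x = -9
x* = -9/5 = -1.8
lambda = (2*2*(-1.8) + 18)/5 = 2.16
Step 3: Compute optimal value.
f(x*) = 2*(-1.8)^2 + 18*(-1.8) = -25.92


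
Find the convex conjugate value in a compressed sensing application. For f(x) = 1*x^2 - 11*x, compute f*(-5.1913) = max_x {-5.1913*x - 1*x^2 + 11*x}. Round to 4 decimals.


f*(y) = sup_x {y*x - a*x^2 - b*x} = sup_x {(y-b)*x - a*x^2}
FOC: (y - b) - 2a*x = 0 => x* = (y - b)/(2a)
x* = (-5.1913 + 11)/(2*1) = 2.9044
f*(-5.1913) = (y-b)^2/(4a) = (-5.1913 + 11)^2/(4*1)
= 33.741/4 = 8.4352


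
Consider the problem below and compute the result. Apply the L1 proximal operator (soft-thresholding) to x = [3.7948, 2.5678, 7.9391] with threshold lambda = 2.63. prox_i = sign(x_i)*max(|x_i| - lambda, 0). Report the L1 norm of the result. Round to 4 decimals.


Soft-thresholding with lambda = 2.63:
prox(3.7948) = sign(3.7948)*max(|3.7948| - 2.63, 0) = 1.1648
prox(2.5678) = sign(2.5678)*max(|2.5678| - 2.63, 0) = 0.0
prox(7.9391) = sign(7.9391)*max(|7.9391| - 2.63, 0) = 5.3091
prox(x) = [1.1648, 0.0, 5.3091]
||prox(x)||_1 = 1.1648 + 0.0 + 5.3091 = 6.4739


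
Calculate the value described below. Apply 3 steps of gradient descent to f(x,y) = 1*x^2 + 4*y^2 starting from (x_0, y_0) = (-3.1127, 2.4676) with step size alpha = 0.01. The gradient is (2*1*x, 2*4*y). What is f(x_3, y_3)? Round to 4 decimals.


Gradient descent on f(x,y) = 1*x^2 + 4*y^2.
Starting point: (-3.1127, 2.4676), alpha = 0.01
Step 1: grad_x = 2*1*-3.1127 = -6.2254, grad_y = 2*4*2.4676 = 19.7408
  x_1 = -3.1127 - 0.01*-6.2254 = -3.0504
  y_1 = 2.4676 - 0.01*19.7408 = 2.2702
Step 2: grad_x = 2*1*-3.0504 = -6.1009, grad_y = 2*4*2.2702 = 18.1615
  x_2 = -3.0504 - 0.01*-6.1009 = -2.9894
  y_2 = 2.2702 - 0.01*18.1615 = 2.0886
Step 3: grad_x = 2*1*-2.9894 = -5.9789, grad_y = 2*4*2.0886 = 16.7086
  x_3 = -2.9894 - 0.01*-5.9789 = -2.9296
  y_3 = 2.0886 - 0.01*16.7086 = 1.9215
f(-2.9296, 1.9215) = 1*(-2.9296)^2 + 4*1.9215^2 = 23.3513


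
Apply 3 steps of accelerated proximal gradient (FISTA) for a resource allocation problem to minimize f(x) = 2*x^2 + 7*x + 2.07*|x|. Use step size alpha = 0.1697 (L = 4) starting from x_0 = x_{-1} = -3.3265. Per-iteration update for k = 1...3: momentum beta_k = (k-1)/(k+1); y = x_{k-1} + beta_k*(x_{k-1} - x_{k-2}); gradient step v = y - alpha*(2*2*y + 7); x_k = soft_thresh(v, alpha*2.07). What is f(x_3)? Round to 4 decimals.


FISTA on f(x) = 2*x^2 + 7*x + 2.07*|x|
L = 4, alpha = 0.1697
Iteration 1: beta = 0.0, y = -3.3265 + 0.0*(-3.3265 + 3.3265) = -3.3265
  grad(y) = -6.306, v = y - alpha*grad = -2.2564
  prox(v) = soft_thresh(-2.2564, 0.3513) = -1.9051
Iteration 2: beta = 0.3333, y = -1.9051 + 0.3333*(-1.9051 + 3.3265) = -1.4313
  grad(y) = 1.2748, v = y - alpha*grad = -1.6476
  prox(v) = soft_thresh(-1.6476, 0.3513) = -1.2964
Iteration 3: beta = 0.5, y = -1.2964 + 0.5*(-1.2964 + 1.9051) = -0.992
  grad(y) = 3.0321, v = y - alpha*grad = -1.5065
  prox(v) = soft_thresh(-1.5065, 0.3513) = -1.1552
f(x_3) = 2*(-1.1552)^2 + 7*(-1.1552) + 2.07*|-1.1552| = -3.0262


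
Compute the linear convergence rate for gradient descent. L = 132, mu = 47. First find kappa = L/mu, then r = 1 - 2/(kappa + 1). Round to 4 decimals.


Step 1: Compute the condition number.
kappa = L/mu = 132/47 = 2.8085
Step 2: Compute the convergence rate.
r = 1 - 2/(kappa + 1) = 1 - 2*mu/(L + mu) = (L - mu)/(L + mu) = 85/179 = 0.4749


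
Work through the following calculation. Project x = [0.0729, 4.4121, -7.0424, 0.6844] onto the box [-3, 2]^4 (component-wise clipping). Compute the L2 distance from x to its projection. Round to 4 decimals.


Project each component onto [-3, 2].
clip(0.0729) = 0.0729, clip(4.4121) = 2.0, clip(-7.0424) = -3.0, clip(0.6844) = 0.6844
Projection = [0.0729, 2.0, -3.0, 0.6844]
Squared diffs: [0.0, 5.8182, 16.341, 0.0]
Distance = sqrt(22.1592) = 4.7074


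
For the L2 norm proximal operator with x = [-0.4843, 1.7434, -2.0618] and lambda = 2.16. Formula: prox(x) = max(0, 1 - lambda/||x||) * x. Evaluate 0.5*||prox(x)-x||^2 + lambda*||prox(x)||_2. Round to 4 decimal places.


Step 1: Compute ||x||.
||x|| = 2.7432
Step 2: Compute scaling factor.
scale = max(0, 1 - 2.16/2.7432) = 0.2126
Step 3: prox(x) = [-0.103, 0.3706, -0.4383]
||prox(x)|| = 0.5832
Step 4: Proximal objective.
0.5*||prox-x||^2 = 2.3328
lambda*||prox|| = 1.2597
Total = 3.5925


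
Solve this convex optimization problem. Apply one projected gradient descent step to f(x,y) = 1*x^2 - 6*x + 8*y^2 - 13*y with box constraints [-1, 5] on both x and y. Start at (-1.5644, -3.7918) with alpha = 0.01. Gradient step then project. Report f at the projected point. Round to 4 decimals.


Step 1: Compute gradient at (-1.5644, -3.7918).
grad_x = 2*1*-1.5644 - 6 = -9.1288
grad_y = 2*8*-3.7918 - 13 = -73.6688
Step 2: Gradient step.
x_raw = -1.5644 - 0.01*-9.1288 = -1.4731
y_raw = -3.7918 - 0.01*-73.6688 = -3.0551
Step 3: Project onto [-1, 5].
x_proj = clip(-1.4731) = -1.0
y_proj = clip(-3.0551) = -1.0
Step 4: Evaluate f.
f(-1.0, -1.0) = 28.0


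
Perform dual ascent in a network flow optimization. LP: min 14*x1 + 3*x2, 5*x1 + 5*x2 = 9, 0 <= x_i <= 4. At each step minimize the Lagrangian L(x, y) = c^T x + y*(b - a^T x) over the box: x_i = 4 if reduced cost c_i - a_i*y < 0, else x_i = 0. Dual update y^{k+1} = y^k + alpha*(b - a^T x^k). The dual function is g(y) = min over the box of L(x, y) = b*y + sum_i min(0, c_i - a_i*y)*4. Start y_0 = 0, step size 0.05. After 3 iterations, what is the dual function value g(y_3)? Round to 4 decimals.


Dual ascent for LP: min 14*x1 + 3*x2, 5*x1 + 5*x2 = 9, 0 <= x_i <= 4
Step 1: y^k = 0.0, reduced costs: (14.0, 3.0)
  x^k = (0.0, 0.0), subgradient = b - a^T x = 9.0
  y^{k+1} = 0.0 + 0.05*9.0 = 0.45
Step 2: y^k = 0.45, reduced costs: (11.75, 0.75)
  x^k = (0.0, 0.0), subgradient = b - a^T x = 9.0
  y^{k+1} = 0.45 + 0.05*9.0 = 0.9
Step 3: y^k = 0.9, reduced costs: (9.5, -1.5)
  x^k = (0.0, 4.0), subgradient = b - a^T x = -11.0
  y^{k+1} = 0.9 + 0.05*-11.0 = 0.35
Dual objective at y_3 = 0.35: reduced costs (12.25, 1.25), box minimizer x = (0.0, 0.0)
g(y_3) = b*y + (c1 - a1*y)*x1 + (c2 - a2*y)*x2 = 9*0.35 + 12.25*0.0 + 1.25*0.0 = 3.15 + 0.0 + 0.0 = 3.15


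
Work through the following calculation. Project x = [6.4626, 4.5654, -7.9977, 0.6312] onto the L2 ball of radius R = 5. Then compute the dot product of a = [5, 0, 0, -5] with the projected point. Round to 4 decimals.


Step 1: Compute ||x|| (intermediates to 6 decimals).
||x|| = sqrt(6.4626^2 + 4.5654^2 + (-7.9977)^2 + 0.6312^2) = 11.268083
Step 2: Project.
Since ||x|| > R, scale = R/||x|| = 5/11.268083 = 0.443731, proj(x) = scale * x
proj(x) = [2.867656, 2.02581, -3.548827, 0.280083]
Step 3: Dot product.
a^T * proj(x) = 5*2.867656 + 0*2.02581 + 0*(-3.548827) - 5*0.280083 = 12.9379


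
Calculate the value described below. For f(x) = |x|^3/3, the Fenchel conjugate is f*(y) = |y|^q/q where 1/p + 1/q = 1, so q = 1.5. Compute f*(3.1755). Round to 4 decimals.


The conjugate exponent q satisfies 1/p + 1/q = 1.
p = 3, so q = 3/(3 - 1) = 1.5
|y|^q = 3.1755^1.5 = 5.6587
f*(3.1755) = 5.6587 / 1.5 = 3.7725


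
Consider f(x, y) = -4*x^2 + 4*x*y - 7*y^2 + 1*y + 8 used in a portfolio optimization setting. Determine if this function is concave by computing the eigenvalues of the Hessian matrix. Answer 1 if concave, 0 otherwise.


The Hessian of f(x,y) = -4*x^2 + 4*x*y - 7*y^2 + 1*y + 8 is:
H = [[-8, 4], [4, -14]]
Trace = -8 - 14 = -22
Determinant = -8*-14 - (4)^2 = 96
Discriminant = (-22)^2 - 4*96 = 100.0
Eigenvalues: lambda_1 = -16.0, lambda_2 = -6.0
The function is concave.

1


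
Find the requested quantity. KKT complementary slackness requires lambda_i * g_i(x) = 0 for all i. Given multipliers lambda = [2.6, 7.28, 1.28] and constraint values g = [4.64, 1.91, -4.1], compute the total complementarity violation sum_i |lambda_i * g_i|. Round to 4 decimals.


KKT complementary slackness check:
lambda_1 * g_1 = 2.6 * 4.64 = 12.064
lambda_2 * g_2 = 7.28 * 1.91 = 13.9048
lambda_3 * g_3 = 1.28 * -4.1 = -5.248
Total violation = 12.064 + 13.9048 + 5.248 = 31.2168


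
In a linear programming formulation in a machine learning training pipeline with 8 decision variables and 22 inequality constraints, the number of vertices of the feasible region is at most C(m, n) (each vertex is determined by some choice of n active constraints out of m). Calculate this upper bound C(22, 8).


Each vertex corresponds to some choice of n active constraints out of m, so the number of vertices is at most C(m, n) = m! / (n!(m-n)!).
m = 22, n = 8
Numerator: 22 * 21 * 20 * 19 * 18 * 17 * 16 * 15
Denominator: 8! = 40320
C(22, 8) = 319770


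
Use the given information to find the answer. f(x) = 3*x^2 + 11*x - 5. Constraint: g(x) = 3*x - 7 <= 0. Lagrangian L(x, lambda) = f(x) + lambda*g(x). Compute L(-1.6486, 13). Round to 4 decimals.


Step 1: Evaluate f(x).
f(-1.6486) = 3*(-1.6486)^2 + 11*(-1.6486) - 5 = -14.981
Step 2: Evaluate g(x).
g(-1.6486) = 3*-1.6486 - 7 = -11.9458
Step 3: Compute Lagrangian.
L = -14.981 + 13*-11.9458 = -170.2764


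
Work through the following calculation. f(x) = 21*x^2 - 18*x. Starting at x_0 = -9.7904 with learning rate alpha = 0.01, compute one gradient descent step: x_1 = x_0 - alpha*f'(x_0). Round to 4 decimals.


We compute the gradient at x_0 and apply the update.
f'(x) = 42*x - 18
f'(-9.7904) = 42*-9.7904 - 18 = -429.1968
x_1 = -9.7904 - 0.01*-429.1968 = -5.4984


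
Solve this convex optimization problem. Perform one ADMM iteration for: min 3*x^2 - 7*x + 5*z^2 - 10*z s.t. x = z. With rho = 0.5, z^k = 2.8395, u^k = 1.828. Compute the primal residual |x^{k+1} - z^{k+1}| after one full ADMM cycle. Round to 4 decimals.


ADMM iteration with rho = 0.5, z^k = 2.8395, u^k = 1.828
Step 1: x-update.
Minimize 3*x^2 - 7*x + (0.5/2)*(x - 2.8395 + 1.828)^2
FOC: (2*3 + 0.5)*x = 7 + 0.5*(2.8395 - 1.828)
x^{k+1} = 1.1547
Step 2: z-update.
Minimize 5*z^2 - 10*z + (0.5/2)*(1.1547 - z + 1.828)^2
FOC: (2*5 + 0.5)*z = 10 + 0.5*(1.1547 + 1.828)
z^{k+1} = 1.0944
Step 3: u-update.
u^{k+1} = 1.828 + 1.1547 - 1.0944 = 1.8883
Step 4: Primal residual = |1.1547 - 1.0944| = 0.0603


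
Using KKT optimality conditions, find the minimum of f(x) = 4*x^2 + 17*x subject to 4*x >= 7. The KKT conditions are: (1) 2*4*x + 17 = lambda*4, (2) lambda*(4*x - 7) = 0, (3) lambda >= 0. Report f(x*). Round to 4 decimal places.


Step 1: Try lambda = 0 (constraint inactive).
x_unc = -17/(2*4) = -2.125
Check: 4*-2.125 = -8.5 < 7 -- violated!
Step 2: Constraint must be active: 4*x = 7
x* = 7/4 = 1.75
lambda = (2*4*1.75 + 17)/4 = 7.75
Step 3: Compute optimal value.
f(x*) = 4*1.75^2 + 17*1.75 = 42.0


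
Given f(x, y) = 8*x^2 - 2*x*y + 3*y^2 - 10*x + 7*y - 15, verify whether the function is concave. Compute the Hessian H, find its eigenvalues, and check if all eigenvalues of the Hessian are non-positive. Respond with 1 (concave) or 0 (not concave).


The Hessian of f(x,y) = 8*x^2 - 2*x*y + 3*y^2 - 10*x + 7*y - 15 is:
H = [[16, -2], [-2, 6]]
Trace = 16 + 6 = 22
Determinant = 16*6 - (-2)^2 = 92
Discriminant = (22)^2 - 4*92 = 116.0
Eigenvalues: lambda_1 = 5.6148, lambda_2 = 16.3852
The function is not concave.

0


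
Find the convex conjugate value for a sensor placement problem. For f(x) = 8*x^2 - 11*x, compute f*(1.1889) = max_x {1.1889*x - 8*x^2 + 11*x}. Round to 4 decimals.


f*(y) = sup_x {y*x - a*x^2 - b*x} = sup_x {(y-b)*x - a*x^2}
FOC: (y - b) - 2a*x = 0 => x* = (y - b)/(2a)
x* = (1.1889 + 11)/(2*8) = 0.7618
f*(1.1889) = (y-b)^2/(4a) = (1.1889 + 11)^2/(4*8)
= 148.5693/32 = 4.6428


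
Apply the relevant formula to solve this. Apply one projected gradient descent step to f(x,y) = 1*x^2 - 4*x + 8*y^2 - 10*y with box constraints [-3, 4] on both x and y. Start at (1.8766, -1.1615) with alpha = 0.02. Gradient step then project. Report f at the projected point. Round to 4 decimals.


Step 1: Compute gradient at (1.8766, -1.1615).
grad_x = 2*1*1.8766 - 4 = -0.2468
grad_y = 2*8*-1.1615 - 10 = -28.584
Step 2: Gradient step.
x_raw = 1.8766 - 0.02*-0.2468 = 1.8815
y_raw = -1.1615 - 0.02*-28.584 = -0.5898
Step 3: Project onto [-3, 4].
x_proj = clip(1.8815) = 1.8815
y_proj = clip(-0.5898) = -0.5898
Step 4: Evaluate f.
f(1.8815, -0.5898) = 4.6953


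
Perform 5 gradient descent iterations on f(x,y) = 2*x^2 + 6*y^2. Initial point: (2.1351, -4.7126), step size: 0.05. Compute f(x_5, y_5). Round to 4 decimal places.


Gradient descent on f(x,y) = 2*x^2 + 6*y^2.
Starting point: (2.1351, -4.7126), alpha = 0.05
Step 1: grad_x = 2*2*2.1351 = 8.5404, grad_y = 2*6*-4.7126 = -56.5512
  x_1 = 2.1351 - 0.05*8.5404 = 1.7081
  y_1 = -4.7126 - 0.05*-56.5512 = -1.885
Step 2: grad_x = 2*2*1.7081 = 6.8323, grad_y = 2*6*-1.885 = -22.6205
  x_2 = 1.7081 - 0.05*6.8323 = 1.3665
  y_2 = -1.885 - 0.05*-22.6205 = -0.754
Step 3: grad_x = 2*2*1.3665 = 5.4659, grad_y = 2*6*-0.754 = -9.0482
  x_3 = 1.3665 - 0.05*5.4659 = 1.0932
  y_3 = -0.754 - 0.05*-9.0482 = -0.3016
Step 4: grad_x = 2*2*1.0932 = 4.3727, grad_y = 2*6*-0.3016 = -3.6193
  x_4 = 1.0932 - 0.05*4.3727 = 0.8745
  y_4 = -0.3016 - 0.05*-3.6193 = -0.1206
Step 5: grad_x = 2*2*0.8745 = 3.4981, grad_y = 2*6*-0.1206 = -1.4477
  x_5 = 0.8745 - 0.05*3.4981 = 0.6996
  y_5 = -0.1206 - 0.05*-1.4477 = -0.0483
f(0.6996, -0.0483) = 2*0.6996^2 + 6*(-0.0483)^2 = 0.9929


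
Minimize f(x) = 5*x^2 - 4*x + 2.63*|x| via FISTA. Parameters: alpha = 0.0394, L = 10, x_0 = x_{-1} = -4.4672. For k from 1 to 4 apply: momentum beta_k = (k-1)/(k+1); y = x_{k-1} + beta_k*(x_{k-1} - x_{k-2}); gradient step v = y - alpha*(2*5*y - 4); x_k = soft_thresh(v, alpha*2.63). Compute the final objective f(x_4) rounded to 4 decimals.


FISTA on f(x) = 5*x^2 - 4*x + 2.63*|x|
L = 10, alpha = 0.0394
Iteration 1: beta = 0.0, y = -4.4672 + 0.0*(-4.4672 + 4.4672) = -4.4672
  grad(y) = -48.672, v = y - alpha*grad = -2.5495
  prox(v) = soft_thresh(-2.5495, 0.1036) = -2.4459
Iteration 2: beta = 0.3333, y = -2.4459 + 0.3333*(-2.4459 + 4.4672) = -1.7721
  grad(y) = -21.7213, v = y - alpha*grad = -0.9163
  prox(v) = soft_thresh(-0.9163, 0.1036) = -0.8127
Iteration 3: beta = 0.5, y = -0.8127 + 0.5*(-0.8127 + 2.4459) = 0.0039
  grad(y) = -3.9609, v = y - alpha*grad = 0.16
  prox(v) = soft_thresh(0.16, 0.1036) = 0.0563
Iteration 4: beta = 0.6, y = 0.0563 + 0.6*(0.0563 + 0.8127) = 0.5778
  grad(y) = 1.7777, v = y - alpha*grad = 0.5077
  prox(v) = soft_thresh(0.5077, 0.1036) = 0.4041
f(x_4) = 5*0.4041^2 - 4*0.4041 + 2.63*|0.4041| = 0.2629


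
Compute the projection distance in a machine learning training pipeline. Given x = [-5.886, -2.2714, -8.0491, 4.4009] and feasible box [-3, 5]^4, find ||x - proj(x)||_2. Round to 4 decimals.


Project each component onto [-3, 5].
clip(-5.886) = -3.0, clip(-2.2714) = -2.2714, clip(-8.0491) = -3.0, clip(4.4009) = 4.4009
Projection = [-3.0, -2.2714, -3.0, 4.4009]
Squared diffs: [8.329, 0.0, 25.4934, 0.0]
Distance = sqrt(33.8224) = 5.8157


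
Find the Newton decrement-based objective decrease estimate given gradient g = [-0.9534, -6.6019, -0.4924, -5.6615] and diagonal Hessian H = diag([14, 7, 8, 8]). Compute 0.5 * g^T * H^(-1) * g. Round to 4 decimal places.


Step 1: H is diagonal, so H^(-1) * g = [-0.0681, -0.9431, -0.0616, -0.7077].
Step 2: g^T H^(-1) g = sum_i g_i^2 / H_ii
  = (-0.9534)^2/14 + (-6.6019)^2/7 + (-0.4924)^2/8 + (-5.6615)^2/8
  = 0.0649 + 6.2264 + 0.0303 + 4.0066 = 10.3282
Step 3: Objective decrease = 0.5 * g^T H^(-1) g = 5.1641


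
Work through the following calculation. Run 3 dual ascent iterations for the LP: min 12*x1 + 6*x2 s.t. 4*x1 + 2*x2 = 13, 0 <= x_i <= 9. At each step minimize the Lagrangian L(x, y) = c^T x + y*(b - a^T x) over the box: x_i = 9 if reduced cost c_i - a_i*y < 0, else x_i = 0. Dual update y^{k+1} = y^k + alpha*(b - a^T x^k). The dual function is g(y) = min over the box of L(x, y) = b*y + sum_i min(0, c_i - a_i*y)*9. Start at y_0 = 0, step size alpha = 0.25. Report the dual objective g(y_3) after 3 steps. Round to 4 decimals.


Dual ascent for LP: min 12*x1 + 6*x2, 4*x1 + 2*x2 = 13, 0 <= x_i <= 9
Step 1: y^k = 0.0, reduced costs: (12.0, 6.0)
  x^k = (0.0, 0.0), subgradient = b - a^T x = 13.0
  y^{k+1} = 0.0 + 0.25*13.0 = 3.25
Step 2: y^k = 3.25, reduced costs: (-1.0, -0.5)
  x^k = (9.0, 9.0), subgradient = b - a^T x = -41.0
  y^{k+1} = 3.25 + 0.25*-41.0 = -7.0
Step 3: y^k = -7.0, reduced costs: (40.0, 20.0)
  x^k = (0.0, 0.0), subgradient = b - a^T x = 13.0
  y^{k+1} = -7.0 + 0.25*13.0 = -3.75
Dual objective at y_3 = -3.75: reduced costs (27.0, 13.5), box minimizer x = (0.0, 0.0)
g(y_3) = b*y + (c1 - a1*y)*x1 + (c2 - a2*y)*x2 = 13*(-3.75) + 27.0*0.0 + 13.5*0.0 = -48.75 + 0.0 + 0.0 = -48.75


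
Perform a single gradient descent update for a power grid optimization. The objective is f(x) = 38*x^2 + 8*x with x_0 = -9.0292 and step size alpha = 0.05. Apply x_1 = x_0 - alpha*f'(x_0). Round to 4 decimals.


We compute the gradient at x_0 and apply the update.
f'(x) = 76*x + 8
f'(-9.0292) = 76*-9.0292 + 8 = -678.2192
x_1 = -9.0292 - 0.05*-678.2192 = 24.8818


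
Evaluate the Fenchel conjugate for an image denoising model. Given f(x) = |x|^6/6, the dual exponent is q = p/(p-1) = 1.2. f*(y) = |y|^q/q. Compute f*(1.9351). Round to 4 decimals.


The conjugate exponent q satisfies 1/p + 1/q = 1.
p = 6, so q = 6/(6 - 1) = 1.2
|y|^q = 1.9351^1.2 = 2.2082
f*(1.9351) = 2.2082 / 1.2 = 1.8402
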